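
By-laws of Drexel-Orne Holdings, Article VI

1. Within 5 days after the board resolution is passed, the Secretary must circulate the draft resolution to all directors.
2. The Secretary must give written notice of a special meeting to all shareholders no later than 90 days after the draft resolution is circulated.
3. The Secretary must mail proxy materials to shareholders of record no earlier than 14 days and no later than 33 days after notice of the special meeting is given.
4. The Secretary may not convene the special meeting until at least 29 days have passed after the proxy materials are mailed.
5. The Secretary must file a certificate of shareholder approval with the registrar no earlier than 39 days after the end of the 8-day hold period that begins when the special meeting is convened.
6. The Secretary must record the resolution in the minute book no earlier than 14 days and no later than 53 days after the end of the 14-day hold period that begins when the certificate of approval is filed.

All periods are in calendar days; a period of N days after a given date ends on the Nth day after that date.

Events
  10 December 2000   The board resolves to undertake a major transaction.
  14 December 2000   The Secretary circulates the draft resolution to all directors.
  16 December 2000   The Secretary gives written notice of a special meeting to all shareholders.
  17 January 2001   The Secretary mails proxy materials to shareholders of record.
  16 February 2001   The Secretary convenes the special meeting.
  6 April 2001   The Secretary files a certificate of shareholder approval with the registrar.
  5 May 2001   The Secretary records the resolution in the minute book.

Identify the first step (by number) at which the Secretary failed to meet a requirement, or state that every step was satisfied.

None — every step was satisfied

Step 1 — counting 5 days from 10 December 2000 (when the board resolution is passed) gives a deadline of 15 December 2000; completed 14 December 2000, before the deadline.
Step 2 — counting 90 days from 14 December 2000 (when the draft resolution is circulated) gives a deadline of 14 March 2001; completed 16 December 2000, before the deadline.
Step 3 — 14 and 33 days from 16 December 2000 (when notice of the special meeting is given) are 30 December 2000 and 18 January 2001 respectively; 17 January 2001 falls inside that range.
Step 4 — must wait 29 days from 17 January 2001 (when the proxy materials are mailed), so not before 15 February 2001; 16 February 2001 is on or after that date.
Step 5 — must wait 39 days from 24 February 2001 (end of the 8-day hold period, which began when the special meeting is convened on 16 February 2001), so not before 4 April 2001; done 6 April 2001 — permitted.
Step 6 — 14 and 53 days from 20 April 2001 (end of the 14-day hold period, which began when the certificate of approval is filed on 6 April 2001) are 4 May 2001 and 12 June 2001 respectively; done 5 May 2001, which is between those dates.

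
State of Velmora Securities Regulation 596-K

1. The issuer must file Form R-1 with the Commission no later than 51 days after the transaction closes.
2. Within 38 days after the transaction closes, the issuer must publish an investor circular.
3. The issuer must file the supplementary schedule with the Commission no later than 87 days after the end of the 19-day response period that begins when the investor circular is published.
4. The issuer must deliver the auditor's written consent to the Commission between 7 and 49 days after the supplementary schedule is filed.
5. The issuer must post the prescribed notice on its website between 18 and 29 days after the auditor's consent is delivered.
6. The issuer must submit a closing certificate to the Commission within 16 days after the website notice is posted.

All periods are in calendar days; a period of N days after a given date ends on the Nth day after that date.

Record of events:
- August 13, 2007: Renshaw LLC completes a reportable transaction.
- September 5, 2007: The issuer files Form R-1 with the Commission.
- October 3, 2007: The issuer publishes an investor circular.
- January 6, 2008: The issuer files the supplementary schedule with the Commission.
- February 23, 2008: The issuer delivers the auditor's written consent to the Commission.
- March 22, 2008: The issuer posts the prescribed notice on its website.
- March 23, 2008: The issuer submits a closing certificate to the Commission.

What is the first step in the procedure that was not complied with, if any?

Step 2

Step 1 — counting 51 days from August 13, 2007 (when the transaction closes) gives a deadline of October 3, 2007; completed September 5, 2007, before the deadline.
Step 2 — counting 38 days from August 13, 2007 (when the transaction closes) gives a deadline of September 20, 2007; October 3, 2007 misses that deadline by 13 days.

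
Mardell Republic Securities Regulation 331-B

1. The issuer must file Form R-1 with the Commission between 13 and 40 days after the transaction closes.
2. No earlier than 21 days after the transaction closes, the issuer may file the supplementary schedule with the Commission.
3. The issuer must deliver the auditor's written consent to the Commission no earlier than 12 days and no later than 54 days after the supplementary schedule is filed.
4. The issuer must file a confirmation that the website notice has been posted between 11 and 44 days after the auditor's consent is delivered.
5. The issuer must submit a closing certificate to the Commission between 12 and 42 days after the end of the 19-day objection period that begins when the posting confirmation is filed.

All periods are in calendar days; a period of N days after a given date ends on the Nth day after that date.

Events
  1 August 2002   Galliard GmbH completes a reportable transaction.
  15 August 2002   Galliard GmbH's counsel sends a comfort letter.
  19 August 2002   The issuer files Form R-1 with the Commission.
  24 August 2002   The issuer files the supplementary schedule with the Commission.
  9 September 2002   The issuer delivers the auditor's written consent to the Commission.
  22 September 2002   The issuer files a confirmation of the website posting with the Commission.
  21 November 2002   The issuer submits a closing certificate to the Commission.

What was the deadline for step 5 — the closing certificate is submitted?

The posting confirmation is filed on 22 September 2002; the 19-day objection period therefore ends 11 October 2002, and step 5 runs from that date. The window is 12–42 days after 11 October 2002; it closes on 22 November 2002.

22 November 2002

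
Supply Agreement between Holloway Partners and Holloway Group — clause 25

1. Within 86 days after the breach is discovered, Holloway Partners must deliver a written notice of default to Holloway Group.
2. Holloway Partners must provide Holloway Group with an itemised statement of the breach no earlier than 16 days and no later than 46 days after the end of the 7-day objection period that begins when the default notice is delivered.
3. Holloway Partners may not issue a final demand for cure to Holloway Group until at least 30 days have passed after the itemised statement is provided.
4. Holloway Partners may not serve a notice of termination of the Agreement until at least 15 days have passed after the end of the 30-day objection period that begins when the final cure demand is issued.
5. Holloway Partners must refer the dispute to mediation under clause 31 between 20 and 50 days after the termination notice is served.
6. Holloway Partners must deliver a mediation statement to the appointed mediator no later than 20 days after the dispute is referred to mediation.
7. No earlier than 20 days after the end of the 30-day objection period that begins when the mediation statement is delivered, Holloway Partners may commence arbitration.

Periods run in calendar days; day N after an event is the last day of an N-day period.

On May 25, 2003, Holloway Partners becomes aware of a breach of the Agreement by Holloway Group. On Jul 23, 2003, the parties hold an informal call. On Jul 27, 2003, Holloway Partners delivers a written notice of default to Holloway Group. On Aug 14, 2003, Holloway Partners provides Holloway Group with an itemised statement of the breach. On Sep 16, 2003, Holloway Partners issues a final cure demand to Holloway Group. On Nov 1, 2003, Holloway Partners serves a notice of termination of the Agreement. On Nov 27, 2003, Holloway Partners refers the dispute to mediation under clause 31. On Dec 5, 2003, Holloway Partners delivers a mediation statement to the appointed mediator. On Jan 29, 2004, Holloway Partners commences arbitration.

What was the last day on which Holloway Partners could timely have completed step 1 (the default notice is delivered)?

Aug 19, 2003

Step 1 runs from May 25, 2003, when the breach is discovered. 86 days after May 25, 2003 is Aug 19, 2003.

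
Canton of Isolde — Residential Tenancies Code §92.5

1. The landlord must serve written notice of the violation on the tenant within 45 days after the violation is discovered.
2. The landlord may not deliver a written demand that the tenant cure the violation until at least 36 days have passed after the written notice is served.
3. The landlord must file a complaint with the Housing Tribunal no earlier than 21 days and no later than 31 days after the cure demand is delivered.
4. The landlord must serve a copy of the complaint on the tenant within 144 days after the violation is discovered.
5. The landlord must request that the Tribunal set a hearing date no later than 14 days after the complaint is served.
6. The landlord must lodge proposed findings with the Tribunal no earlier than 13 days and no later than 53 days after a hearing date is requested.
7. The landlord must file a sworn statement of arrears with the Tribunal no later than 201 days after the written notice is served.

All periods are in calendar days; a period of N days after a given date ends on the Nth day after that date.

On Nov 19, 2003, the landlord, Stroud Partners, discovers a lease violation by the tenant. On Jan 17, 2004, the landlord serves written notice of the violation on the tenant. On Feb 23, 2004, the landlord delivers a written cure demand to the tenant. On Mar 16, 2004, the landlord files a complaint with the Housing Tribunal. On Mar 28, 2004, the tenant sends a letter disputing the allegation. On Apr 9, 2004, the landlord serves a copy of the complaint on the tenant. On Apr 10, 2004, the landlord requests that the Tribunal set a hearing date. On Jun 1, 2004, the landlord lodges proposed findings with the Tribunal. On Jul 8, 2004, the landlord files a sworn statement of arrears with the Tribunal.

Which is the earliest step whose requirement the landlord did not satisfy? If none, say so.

Step 1 — counting 45 days from Nov 19, 2003 (when the violation is discovered) gives a deadline of Jan 3, 2004; Jan 17, 2004 misses that deadline by 14 days.

Step 1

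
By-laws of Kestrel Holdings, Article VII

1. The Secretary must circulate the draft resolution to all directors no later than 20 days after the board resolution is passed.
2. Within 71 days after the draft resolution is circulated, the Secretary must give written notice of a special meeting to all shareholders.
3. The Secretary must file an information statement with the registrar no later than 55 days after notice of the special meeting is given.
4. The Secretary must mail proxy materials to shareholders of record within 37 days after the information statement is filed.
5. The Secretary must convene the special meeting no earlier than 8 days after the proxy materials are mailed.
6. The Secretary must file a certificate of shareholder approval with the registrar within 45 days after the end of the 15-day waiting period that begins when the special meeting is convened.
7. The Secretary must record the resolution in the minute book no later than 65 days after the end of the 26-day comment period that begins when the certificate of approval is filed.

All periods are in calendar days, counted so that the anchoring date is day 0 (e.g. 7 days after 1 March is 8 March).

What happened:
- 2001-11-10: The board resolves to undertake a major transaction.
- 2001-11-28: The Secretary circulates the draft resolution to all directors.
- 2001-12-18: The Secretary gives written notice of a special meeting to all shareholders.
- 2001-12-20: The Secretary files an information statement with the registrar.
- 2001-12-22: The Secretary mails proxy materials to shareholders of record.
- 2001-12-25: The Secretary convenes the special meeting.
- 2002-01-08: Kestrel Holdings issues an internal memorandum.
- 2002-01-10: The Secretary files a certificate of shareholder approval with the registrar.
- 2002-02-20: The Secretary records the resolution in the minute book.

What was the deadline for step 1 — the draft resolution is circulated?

2001-11-30

Step 1 runs from 2001-11-10, when the board resolution is passed. 20 days after 2001-11-10 is 2001-11-30.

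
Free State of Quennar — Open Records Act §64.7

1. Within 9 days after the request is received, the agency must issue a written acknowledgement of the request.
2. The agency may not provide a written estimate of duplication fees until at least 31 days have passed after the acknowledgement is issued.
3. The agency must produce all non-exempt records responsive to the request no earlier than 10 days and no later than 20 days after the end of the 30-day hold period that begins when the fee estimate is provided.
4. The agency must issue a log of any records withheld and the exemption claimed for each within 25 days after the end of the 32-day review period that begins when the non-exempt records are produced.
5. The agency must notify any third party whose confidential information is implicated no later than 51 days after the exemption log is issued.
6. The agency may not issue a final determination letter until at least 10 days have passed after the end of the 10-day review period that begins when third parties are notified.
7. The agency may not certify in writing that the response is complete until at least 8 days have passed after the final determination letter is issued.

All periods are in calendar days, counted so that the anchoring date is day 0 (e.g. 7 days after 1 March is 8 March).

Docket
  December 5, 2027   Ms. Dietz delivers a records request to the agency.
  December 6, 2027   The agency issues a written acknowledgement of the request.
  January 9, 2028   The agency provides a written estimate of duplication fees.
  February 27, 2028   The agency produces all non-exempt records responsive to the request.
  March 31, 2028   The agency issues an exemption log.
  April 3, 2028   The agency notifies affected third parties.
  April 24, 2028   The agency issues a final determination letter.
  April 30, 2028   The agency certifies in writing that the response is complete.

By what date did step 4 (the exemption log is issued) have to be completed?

The non-exempt records are produced on February 27, 2028; the 32-day review period therefore ends March 30, 2028, and step 4 runs from that date. 25 days after March 30, 2028 is April 24, 2028.

April 24, 2028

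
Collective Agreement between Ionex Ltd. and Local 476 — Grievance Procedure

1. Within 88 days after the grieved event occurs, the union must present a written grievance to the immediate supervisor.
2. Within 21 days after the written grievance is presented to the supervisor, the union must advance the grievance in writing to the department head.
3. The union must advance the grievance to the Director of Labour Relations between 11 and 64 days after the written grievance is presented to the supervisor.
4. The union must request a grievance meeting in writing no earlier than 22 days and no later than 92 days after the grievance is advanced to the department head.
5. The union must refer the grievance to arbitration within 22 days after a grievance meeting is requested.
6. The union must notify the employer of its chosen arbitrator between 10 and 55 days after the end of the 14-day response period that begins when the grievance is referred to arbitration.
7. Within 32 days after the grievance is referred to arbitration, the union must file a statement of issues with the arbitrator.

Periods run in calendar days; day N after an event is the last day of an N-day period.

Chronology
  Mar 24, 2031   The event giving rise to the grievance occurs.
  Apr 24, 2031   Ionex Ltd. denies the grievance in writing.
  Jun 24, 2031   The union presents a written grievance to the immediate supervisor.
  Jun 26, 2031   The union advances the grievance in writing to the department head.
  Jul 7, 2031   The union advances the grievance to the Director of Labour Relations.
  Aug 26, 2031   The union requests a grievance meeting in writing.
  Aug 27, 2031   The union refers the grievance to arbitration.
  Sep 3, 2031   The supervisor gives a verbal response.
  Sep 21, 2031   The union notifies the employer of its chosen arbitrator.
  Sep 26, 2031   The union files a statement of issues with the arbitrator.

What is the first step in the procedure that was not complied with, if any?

(1) due by Mar 24, 2031 + 88 days = Jun 20, 2031; Jun 24, 2031 misses that deadline by 4 days.

Step 1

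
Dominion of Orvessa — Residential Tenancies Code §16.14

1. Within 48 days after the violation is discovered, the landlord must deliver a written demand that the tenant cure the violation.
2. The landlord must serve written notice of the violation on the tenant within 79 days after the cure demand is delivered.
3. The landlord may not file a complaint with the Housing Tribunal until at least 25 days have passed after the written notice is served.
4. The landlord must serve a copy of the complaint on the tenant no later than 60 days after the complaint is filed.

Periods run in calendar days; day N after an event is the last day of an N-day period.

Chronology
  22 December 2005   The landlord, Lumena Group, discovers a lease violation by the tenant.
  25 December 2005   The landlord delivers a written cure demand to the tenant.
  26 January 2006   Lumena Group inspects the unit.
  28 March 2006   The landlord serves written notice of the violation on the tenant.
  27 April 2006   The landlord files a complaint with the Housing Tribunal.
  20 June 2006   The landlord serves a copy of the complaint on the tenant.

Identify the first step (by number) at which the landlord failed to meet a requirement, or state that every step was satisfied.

Step 2

(1) due by 22 December 2005 + 48 days = 8 February 2006; done 25 December 2005 — timely.
(2) due by 25 December 2005 + 79 days = 14 March 2006; done 28 March 2006 — 14 days late.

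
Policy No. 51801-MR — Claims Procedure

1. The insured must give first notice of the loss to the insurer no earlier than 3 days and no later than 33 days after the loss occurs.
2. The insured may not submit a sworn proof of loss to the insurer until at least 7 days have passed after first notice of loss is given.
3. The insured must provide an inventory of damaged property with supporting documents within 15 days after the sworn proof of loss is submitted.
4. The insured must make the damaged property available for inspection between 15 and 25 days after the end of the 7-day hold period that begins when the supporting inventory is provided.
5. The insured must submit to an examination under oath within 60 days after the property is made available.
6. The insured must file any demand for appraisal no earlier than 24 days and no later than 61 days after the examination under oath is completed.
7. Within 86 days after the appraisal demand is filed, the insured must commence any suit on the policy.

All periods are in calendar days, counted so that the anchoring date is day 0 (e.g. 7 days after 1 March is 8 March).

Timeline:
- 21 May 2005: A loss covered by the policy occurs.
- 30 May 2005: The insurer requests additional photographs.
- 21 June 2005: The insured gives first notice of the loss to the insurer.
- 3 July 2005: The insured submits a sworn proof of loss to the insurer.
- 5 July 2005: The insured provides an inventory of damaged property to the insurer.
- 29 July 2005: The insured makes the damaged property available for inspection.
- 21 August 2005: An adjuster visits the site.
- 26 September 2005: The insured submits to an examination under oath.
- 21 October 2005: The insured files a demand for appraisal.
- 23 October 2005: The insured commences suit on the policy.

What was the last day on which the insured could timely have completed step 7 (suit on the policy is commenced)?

15 January 2006

Step 7 runs from 21 October 2005, when the appraisal demand is filed. 86 days after 21 October 2005 is 15 January 2006.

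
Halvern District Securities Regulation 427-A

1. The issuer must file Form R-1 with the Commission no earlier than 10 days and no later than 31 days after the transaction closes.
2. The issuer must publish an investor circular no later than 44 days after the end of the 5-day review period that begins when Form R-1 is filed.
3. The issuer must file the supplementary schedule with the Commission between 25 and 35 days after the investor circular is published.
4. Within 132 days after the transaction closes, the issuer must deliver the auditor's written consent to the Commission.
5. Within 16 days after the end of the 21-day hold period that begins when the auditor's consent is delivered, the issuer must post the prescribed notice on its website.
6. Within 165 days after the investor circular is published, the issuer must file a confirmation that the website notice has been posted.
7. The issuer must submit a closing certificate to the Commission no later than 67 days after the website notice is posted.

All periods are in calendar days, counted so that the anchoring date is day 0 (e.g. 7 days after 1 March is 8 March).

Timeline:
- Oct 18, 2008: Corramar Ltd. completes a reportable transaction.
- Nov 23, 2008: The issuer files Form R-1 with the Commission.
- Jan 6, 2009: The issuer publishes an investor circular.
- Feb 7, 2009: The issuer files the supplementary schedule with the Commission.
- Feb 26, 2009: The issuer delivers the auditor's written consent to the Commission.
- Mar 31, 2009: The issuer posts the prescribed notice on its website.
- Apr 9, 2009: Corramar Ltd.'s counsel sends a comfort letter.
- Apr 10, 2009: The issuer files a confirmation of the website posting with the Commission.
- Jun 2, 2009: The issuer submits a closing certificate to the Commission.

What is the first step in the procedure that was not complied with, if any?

Step 1: the window is 10–31 days after Oct 18, 2008 (when the transaction closes), so Oct 28, 2008 through Nov 18, 2008; Nov 23, 2008 is 5 days past the end of the window.

Step 1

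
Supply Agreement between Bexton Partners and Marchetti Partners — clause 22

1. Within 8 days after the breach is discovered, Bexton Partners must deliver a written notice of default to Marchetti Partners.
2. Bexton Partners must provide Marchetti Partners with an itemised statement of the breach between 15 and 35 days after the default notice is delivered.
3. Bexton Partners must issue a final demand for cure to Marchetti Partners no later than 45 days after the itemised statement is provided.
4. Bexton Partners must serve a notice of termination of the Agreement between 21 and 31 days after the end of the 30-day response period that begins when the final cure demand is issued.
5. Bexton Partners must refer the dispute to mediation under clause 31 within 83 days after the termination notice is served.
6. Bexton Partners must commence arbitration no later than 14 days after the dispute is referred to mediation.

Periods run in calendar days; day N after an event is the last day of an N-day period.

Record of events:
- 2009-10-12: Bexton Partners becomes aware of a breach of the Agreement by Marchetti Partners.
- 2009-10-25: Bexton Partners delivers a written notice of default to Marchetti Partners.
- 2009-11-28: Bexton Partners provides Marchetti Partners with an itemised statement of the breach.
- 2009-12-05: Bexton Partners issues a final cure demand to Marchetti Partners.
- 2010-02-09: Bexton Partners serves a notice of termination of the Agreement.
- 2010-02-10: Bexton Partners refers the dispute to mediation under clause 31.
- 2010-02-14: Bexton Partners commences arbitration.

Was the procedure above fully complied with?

No

(1) due by 2009-10-12 + 8 days = 2009-10-20; done 2009-10-25 — 5 days late.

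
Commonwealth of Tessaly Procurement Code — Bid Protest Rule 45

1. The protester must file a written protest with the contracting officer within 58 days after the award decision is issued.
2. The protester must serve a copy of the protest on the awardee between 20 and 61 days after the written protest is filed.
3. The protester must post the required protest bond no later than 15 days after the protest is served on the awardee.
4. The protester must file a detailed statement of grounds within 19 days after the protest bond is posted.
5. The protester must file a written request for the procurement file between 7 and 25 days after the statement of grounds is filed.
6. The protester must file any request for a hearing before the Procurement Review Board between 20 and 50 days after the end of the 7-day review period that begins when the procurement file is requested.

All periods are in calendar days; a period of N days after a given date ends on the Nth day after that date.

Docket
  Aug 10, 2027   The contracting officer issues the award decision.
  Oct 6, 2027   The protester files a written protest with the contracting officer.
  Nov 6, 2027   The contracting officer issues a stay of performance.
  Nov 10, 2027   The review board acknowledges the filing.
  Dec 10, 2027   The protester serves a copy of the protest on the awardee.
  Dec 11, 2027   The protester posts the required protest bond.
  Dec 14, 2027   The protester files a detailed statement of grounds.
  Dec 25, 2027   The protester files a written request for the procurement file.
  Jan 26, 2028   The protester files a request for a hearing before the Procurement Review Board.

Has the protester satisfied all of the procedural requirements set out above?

(1) due by Aug 10, 2027 + 58 days = Oct 7, 2027; done Oct 6, 2027 — timely.
(2) the permitted window runs from Oct 6, 2027 + 20 = Oct 26, 2027 to Oct 6, 2027 + 61 = Dec 6, 2027; done Dec 10, 2027 — 4 days after the window closed.
No need to go further; step 2 was not satisfied.

No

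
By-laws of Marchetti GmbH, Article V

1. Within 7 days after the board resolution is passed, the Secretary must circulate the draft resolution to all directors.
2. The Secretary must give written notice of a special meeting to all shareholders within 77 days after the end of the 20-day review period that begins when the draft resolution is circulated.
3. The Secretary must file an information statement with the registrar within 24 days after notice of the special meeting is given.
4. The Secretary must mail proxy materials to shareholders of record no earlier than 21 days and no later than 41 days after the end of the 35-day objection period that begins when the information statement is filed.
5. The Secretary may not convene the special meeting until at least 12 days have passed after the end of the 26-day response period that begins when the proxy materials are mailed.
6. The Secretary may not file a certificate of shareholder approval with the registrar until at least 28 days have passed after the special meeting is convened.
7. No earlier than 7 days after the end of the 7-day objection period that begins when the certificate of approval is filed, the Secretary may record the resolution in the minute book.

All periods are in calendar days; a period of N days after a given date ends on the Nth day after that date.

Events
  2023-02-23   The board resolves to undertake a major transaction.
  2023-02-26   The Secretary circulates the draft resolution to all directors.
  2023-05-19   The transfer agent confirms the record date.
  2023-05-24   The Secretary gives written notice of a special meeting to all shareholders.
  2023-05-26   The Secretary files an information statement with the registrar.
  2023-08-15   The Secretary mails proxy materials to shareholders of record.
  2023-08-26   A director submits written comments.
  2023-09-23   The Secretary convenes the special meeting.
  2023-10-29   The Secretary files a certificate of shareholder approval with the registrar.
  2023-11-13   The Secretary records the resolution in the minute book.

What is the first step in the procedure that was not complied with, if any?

(1) due by 2023-02-23 + 7 days = 2023-03-02; completed 2023-02-26, before the deadline.
(2) due by 2023-03-18 + 77 days = 2023-06-03; 2023-05-24 is within that limit.
(3) due by 2023-05-24 + 24 days = 2023-06-17; 2023-05-26 is within that limit.
(4) the permitted window runs from 2023-06-30 + 21 = 2023-07-21 to 2023-06-30 + 41 = 2023-08-10; done 2023-08-15 — 5 days after the window closed.
The analysis stops there.

Step 4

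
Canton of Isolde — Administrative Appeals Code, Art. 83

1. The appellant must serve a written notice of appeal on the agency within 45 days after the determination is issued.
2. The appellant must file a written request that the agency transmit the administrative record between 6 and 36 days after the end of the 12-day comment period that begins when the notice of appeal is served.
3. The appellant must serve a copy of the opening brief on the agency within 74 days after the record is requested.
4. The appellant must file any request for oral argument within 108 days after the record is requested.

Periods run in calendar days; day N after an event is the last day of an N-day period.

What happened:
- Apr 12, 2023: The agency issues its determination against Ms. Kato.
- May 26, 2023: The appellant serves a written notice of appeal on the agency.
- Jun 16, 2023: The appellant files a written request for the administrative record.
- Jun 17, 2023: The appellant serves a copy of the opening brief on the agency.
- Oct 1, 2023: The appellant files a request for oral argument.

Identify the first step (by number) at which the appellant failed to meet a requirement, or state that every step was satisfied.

None — every step was satisfied

Step 1 — counting 45 days from Apr 12, 2023 (when the determination is issued) gives a deadline of May 27, 2023; May 26, 2023 is within that limit.
Step 2 — 6 and 36 days from Jun 7, 2023 (end of the 12-day comment period, which began when the notice of appeal is served on May 26, 2023) are Jun 13, 2023 and Jul 13, 2023 respectively; done Jun 16, 2023 — within the window.
Step 3 — counting 74 days from Jun 16, 2023 (when the record is requested) gives a deadline of Aug 29, 2023; done Jun 17, 2023 — timely.
Step 4 — counting 108 days from Jun 16, 2023 (when the record is requested) gives a deadline of Oct 2, 2023; Oct 1, 2023 is within that limit.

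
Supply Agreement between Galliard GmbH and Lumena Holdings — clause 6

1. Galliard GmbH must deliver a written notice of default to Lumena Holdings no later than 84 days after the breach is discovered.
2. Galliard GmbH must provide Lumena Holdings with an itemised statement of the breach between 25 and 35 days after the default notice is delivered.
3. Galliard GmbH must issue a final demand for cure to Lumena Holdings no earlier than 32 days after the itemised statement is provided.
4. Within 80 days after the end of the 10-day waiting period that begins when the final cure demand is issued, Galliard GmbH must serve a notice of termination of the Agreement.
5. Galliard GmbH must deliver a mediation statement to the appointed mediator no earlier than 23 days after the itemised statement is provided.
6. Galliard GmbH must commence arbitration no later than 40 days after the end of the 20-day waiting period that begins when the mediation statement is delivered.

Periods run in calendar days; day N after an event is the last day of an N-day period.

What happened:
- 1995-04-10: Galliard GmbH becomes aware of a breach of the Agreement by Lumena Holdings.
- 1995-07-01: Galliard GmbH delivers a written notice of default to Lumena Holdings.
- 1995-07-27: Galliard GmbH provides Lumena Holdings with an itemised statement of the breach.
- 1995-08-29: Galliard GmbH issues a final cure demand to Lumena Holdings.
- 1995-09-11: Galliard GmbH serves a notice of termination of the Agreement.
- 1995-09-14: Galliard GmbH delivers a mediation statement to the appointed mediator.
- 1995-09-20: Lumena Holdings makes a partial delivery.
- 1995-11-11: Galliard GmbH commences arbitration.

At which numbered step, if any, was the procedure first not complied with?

None — every step was satisfied

(1) due by 1995-04-10 + 84 days = 1995-07-03; completed 1995-07-01, before the deadline.
(2) the permitted window runs from 1995-07-01 + 25 = 1995-07-26 to 1995-07-01 + 35 = 1995-08-05; 1995-07-27 falls inside that range.
(3) permitted from 1995-07-27 + 32 days = 1995-08-28 onward; 1995-08-29 is on or after that date.
(4) due by 1995-09-08 + 80 days = 1995-11-27; completed 1995-09-11, before the deadline.
(5) permitted from 1995-07-27 + 23 days = 1995-08-19 onward; done 1995-09-14 — permitted.
(6) due by 1995-10-04 + 40 days = 1995-11-13; 1995-11-11 is within that limit.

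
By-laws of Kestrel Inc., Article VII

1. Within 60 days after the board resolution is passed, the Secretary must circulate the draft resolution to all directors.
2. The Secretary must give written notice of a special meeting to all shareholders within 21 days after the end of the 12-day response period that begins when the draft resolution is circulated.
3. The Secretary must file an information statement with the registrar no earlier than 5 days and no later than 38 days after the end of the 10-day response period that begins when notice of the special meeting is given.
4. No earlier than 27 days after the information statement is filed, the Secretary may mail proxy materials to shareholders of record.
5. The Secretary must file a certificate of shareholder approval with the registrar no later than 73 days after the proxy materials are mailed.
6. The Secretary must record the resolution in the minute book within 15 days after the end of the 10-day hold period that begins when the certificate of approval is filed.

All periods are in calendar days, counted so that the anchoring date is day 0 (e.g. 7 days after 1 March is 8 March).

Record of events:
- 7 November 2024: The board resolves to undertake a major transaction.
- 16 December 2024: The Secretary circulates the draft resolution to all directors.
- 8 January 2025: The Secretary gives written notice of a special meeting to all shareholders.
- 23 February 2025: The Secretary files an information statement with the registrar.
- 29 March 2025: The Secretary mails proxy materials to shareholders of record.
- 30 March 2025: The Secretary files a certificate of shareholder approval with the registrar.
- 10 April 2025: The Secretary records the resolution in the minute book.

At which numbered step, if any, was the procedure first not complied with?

Step 1: 60 days after 7 November 2024 (when the board resolution is passed) is 6 January 2025; 16 December 2024 is within that limit.
Step 2: 21 days after 28 December 2024 (end of the 12-day response period, which began when the draft resolution is circulated on 16 December 2024) is 18 January 2025; completed 8 January 2025, before the deadline.
Step 3: the window is 5–38 days after 18 January 2025 (end of the 10-day response period, which began when notice of the special meeting is given on 8 January 2025), so 23 January 2025 through 25 February 2025; done 23 February 2025, which is between those dates.
Step 4: the earliest permitted date is 27 days after 23 February 2025 (when the information statement is filed), i.e. 22 March 2025; done 29 March 2025, after the minimum wait.
Step 5: 73 days after 29 March 2025 (when the proxy materials are mailed) is 10 June 2025; 30 March 2025 is within that limit.
Step 6: 15 days after 9 April 2025 (end of the 10-day hold period, which began when the certificate of approval is filed on 30 March 2025) is 24 April 2025; completed 10 April 2025, before the deadline.

None — every step was satisfied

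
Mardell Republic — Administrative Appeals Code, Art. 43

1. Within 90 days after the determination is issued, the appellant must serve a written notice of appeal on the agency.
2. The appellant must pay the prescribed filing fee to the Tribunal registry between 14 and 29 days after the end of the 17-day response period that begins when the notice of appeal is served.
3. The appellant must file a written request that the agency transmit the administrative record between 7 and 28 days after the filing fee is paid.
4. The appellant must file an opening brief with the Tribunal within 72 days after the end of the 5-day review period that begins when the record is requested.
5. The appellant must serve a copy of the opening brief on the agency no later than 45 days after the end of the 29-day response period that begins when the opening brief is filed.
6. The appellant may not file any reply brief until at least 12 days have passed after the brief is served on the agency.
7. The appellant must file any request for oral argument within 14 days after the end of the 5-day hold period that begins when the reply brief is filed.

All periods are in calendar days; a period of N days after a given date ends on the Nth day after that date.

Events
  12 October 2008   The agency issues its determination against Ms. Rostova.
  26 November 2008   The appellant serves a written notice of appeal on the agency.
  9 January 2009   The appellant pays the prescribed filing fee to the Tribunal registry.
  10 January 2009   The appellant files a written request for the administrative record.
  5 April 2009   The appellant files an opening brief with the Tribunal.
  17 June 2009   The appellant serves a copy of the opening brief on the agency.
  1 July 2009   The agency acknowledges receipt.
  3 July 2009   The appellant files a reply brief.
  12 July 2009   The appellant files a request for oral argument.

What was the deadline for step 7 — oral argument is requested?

22 July 2009

The reply brief is filed on 3 July 2009; the 5-day hold period therefore ends 8 July 2009, and step 7 runs from that date. 14 days after 8 July 2009 is 22 July 2009.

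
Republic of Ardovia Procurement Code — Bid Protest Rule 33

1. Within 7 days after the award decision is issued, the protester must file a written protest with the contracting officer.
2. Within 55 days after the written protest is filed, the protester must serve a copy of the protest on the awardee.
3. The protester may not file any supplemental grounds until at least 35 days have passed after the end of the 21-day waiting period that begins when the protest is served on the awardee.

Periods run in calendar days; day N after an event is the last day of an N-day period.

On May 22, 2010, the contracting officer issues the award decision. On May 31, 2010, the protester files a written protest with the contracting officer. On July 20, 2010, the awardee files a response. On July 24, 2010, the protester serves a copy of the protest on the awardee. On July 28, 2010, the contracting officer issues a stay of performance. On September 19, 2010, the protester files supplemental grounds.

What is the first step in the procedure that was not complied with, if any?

Step 1

(1) due by May 22, 2010 + 7 days = May 29, 2010; not done until May 31, 2010, 2 days after the deadline.
The analysis stops there.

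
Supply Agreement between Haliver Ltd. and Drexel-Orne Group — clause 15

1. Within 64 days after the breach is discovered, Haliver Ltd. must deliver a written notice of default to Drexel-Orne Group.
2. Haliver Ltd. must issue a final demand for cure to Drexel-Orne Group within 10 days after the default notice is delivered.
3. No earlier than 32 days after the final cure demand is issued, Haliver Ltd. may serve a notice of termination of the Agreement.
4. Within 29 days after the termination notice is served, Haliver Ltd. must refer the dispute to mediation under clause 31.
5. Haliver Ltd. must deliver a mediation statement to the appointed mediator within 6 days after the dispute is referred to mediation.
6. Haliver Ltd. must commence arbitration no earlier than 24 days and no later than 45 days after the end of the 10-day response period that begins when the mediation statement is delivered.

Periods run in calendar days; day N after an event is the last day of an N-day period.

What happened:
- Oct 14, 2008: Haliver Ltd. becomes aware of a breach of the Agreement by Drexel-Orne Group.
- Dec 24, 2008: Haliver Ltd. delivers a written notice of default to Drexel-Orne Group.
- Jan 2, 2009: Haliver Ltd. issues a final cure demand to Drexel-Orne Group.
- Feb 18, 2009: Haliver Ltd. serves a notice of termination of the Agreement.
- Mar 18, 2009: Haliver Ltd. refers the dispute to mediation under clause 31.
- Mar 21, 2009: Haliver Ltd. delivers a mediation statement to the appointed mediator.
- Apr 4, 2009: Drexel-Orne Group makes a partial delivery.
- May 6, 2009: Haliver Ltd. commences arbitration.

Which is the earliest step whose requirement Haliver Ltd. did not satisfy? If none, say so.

(1) due by Oct 14, 2008 + 64 days = Dec 17, 2008; Dec 24, 2008 misses that deadline by 7 days.
Later steps need not be reached.

Step 1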